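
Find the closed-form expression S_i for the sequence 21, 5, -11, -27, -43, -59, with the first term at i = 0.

Check differences: 5 - 21 = -16
-11 - 5 = -16
Common difference d = -16.
First term a = 21.
Formula: S_i = 21 - 16*i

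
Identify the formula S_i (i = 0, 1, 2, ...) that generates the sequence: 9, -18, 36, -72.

Check ratios: -18 / 9 = -2.0
Common ratio r = -2.
First term a = 9.
Formula: S_i = 9 * (-2)^i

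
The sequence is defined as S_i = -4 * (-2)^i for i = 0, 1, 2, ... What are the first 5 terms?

This is a geometric sequence.
i=0: S_0 = -4 * (-2)^0 = -4
i=1: S_1 = -4 * (-2)^1 = 8
i=2: S_2 = -4 * (-2)^2 = -16
i=3: S_3 = -4 * (-2)^3 = 32
i=4: S_4 = -4 * (-2)^4 = -64
The first 5 terms are: [-4, 8, -16, 32, -64]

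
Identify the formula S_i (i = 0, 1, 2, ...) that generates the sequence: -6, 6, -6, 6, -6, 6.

Check ratios: 6 / -6 = -1.0
Common ratio r = -1.
First term a = -6.
Formula: S_i = -6 * (-1)^i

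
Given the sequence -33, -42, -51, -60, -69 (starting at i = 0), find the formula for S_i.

Check differences: -42 - -33 = -9
-51 - -42 = -9
Common difference d = -9.
First term a = -33.
Formula: S_i = -33 - 9*i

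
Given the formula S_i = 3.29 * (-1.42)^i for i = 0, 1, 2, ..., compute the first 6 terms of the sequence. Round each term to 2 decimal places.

This is a geometric sequence.
i=0: S_0 = 3.29 * (-1.42)^0 = 3.29
i=1: S_1 = 3.29 * (-1.42)^1 ≈ -4.67
i=2: S_2 = 3.29 * (-1.42)^2 ≈ 6.63
i=3: S_3 = 3.29 * (-1.42)^3 ≈ -9.42
i=4: S_4 = 3.29 * (-1.42)^4 ≈ 13.38
i=5: S_5 = 3.29 * (-1.42)^5 ≈ -18.99
The first 6 terms are: [3.29, -4.67, 6.63, -9.42, 13.38, -18.99]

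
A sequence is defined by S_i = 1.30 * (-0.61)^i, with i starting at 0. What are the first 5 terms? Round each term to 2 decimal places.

This is a geometric sequence.
i=0: S_0 = 1.3 * (-0.61)^0 = 1.3
i=1: S_1 = 1.3 * (-0.61)^1 ≈ -0.79
i=2: S_2 = 1.3 * (-0.61)^2 ≈ 0.48
i=3: S_3 = 1.3 * (-0.61)^3 ≈ -0.3
i=4: S_4 = 1.3 * (-0.61)^4 ≈ 0.18
The first 5 terms are: [1.3, -0.79, 0.48, -0.3, 0.18]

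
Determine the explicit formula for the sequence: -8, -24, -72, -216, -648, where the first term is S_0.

Check ratios: -24 / -8 = 3.0
Common ratio r = 3.
First term a = -8.
Formula: S_i = -8 * 3^i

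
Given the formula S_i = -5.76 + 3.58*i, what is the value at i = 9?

S_9 = -5.76 + 3.58*9 = -5.76 + 32.22 = 26.46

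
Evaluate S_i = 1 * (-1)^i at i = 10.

S_10 = 1 * (-1)^10 = 1 * 1 = 1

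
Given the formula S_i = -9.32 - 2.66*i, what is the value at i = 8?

S_8 = -9.32 + -2.66*8 = -9.32 + -21.28 = -30.6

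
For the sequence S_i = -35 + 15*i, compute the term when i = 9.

S_9 = -35 + 15*9 = -35 + 135 = 100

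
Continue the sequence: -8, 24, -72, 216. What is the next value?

Ratios: 24 / -8 = -3.0
This is a geometric sequence with common ratio r = -3.
Next term = 216 * -3 = -648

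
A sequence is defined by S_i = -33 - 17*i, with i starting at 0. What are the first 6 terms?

This is an arithmetic sequence.
i=0: S_0 = -33 + -17*0 = -33
i=1: S_1 = -33 + -17*1 = -50
i=2: S_2 = -33 + -17*2 = -67
i=3: S_3 = -33 + -17*3 = -84
i=4: S_4 = -33 + -17*4 = -101
i=5: S_5 = -33 + -17*5 = -118
The first 6 terms are: [-33, -50, -67, -84, -101, -118]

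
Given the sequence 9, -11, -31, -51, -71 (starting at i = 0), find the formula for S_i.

Check differences: -11 - 9 = -20
-31 - -11 = -20
Common difference d = -20.
First term a = 9.
Formula: S_i = 9 - 20*i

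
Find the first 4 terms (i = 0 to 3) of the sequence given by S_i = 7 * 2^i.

This is a geometric sequence.
i=0: S_0 = 7 * 2^0 = 7
i=1: S_1 = 7 * 2^1 = 14
i=2: S_2 = 7 * 2^2 = 28
i=3: S_3 = 7 * 2^3 = 56
The first 4 terms are: [7, 14, 28, 56]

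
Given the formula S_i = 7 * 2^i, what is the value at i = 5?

S_5 = 7 * 2^5 = 7 * 32 = 224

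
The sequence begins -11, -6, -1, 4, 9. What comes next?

Differences: -6 - -11 = 5
This is an arithmetic sequence with common difference d = 5.
Next term = 9 + 5 = 14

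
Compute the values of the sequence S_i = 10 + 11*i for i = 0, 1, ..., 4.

This is an arithmetic sequence.
i=0: S_0 = 10 + 11*0 = 10
i=1: S_1 = 10 + 11*1 = 21
i=2: S_2 = 10 + 11*2 = 32
i=3: S_3 = 10 + 11*3 = 43
i=4: S_4 = 10 + 11*4 = 54
The first 5 terms are: [10, 21, 32, 43, 54]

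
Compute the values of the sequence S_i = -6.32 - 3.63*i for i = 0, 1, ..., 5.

This is an arithmetic sequence.
i=0: S_0 = -6.32 + -3.63*0 = -6.32
i=1: S_1 = -6.32 + -3.63*1 = -9.95
i=2: S_2 = -6.32 + -3.63*2 = -13.58
i=3: S_3 = -6.32 + -3.63*3 = -17.21
i=4: S_4 = -6.32 + -3.63*4 = -20.84
i=5: S_5 = -6.32 + -3.63*5 = -24.47
The first 6 terms are: [-6.32, -9.95, -13.58, -17.21, -20.84, -24.47]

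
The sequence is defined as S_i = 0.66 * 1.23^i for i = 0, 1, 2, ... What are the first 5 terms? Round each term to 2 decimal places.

This is a geometric sequence.
i=0: S_0 = 0.66 * 1.23^0 = 0.66
i=1: S_1 = 0.66 * 1.23^1 ≈ 0.81
i=2: S_2 = 0.66 * 1.23^2 ≈ 1.0
i=3: S_3 = 0.66 * 1.23^3 ≈ 1.23
i=4: S_4 = 0.66 * 1.23^4 ≈ 1.51
The first 5 terms are: [0.66, 0.81, 1.0, 1.23, 1.51]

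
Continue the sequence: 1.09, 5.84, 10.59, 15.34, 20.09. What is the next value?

Differences: 5.84 - 1.09 = 4.75
This is an arithmetic sequence with common difference d = 4.75.
Next term = 20.09 + 4.75 = 24.84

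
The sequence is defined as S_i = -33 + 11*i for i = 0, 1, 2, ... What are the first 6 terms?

This is an arithmetic sequence.
i=0: S_0 = -33 + 11*0 = -33
i=1: S_1 = -33 + 11*1 = -22
i=2: S_2 = -33 + 11*2 = -11
i=3: S_3 = -33 + 11*3 = 0
i=4: S_4 = -33 + 11*4 = 11
i=5: S_5 = -33 + 11*5 = 22
The first 6 terms are: [-33, -22, -11, 0, 11, 22]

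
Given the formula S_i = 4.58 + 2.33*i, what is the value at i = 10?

S_10 = 4.58 + 2.33*10 = 4.58 + 23.3 = 27.88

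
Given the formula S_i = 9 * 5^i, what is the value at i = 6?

S_6 = 9 * 5^6 = 9 * 15625 = 140625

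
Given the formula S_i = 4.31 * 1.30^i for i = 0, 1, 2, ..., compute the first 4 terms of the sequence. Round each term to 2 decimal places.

This is a geometric sequence.
i=0: S_0 = 4.31 * 1.3^0 = 4.31
i=1: S_1 = 4.31 * 1.3^1 ≈ 5.6
i=2: S_2 = 4.31 * 1.3^2 ≈ 7.28
i=3: S_3 = 4.31 * 1.3^3 ≈ 9.47
The first 4 terms are: [4.31, 5.6, 7.28, 9.47]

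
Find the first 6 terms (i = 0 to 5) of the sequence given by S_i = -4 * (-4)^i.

This is a geometric sequence.
i=0: S_0 = -4 * (-4)^0 = -4
i=1: S_1 = -4 * (-4)^1 = 16
i=2: S_2 = -4 * (-4)^2 = -64
i=3: S_3 = -4 * (-4)^3 = 256
i=4: S_4 = -4 * (-4)^4 = -1024
i=5: S_5 = -4 * (-4)^5 = 4096
The first 6 terms are: [-4, 16, -64, 256, -1024, 4096]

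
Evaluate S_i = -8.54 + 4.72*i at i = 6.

S_6 = -8.54 + 4.72*6 = -8.54 + 28.32 = 19.78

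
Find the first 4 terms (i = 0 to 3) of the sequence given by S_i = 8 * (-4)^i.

This is a geometric sequence.
i=0: S_0 = 8 * (-4)^0 = 8
i=1: S_1 = 8 * (-4)^1 = -32
i=2: S_2 = 8 * (-4)^2 = 128
i=3: S_3 = 8 * (-4)^3 = -512
The first 4 terms are: [8, -32, 128, -512]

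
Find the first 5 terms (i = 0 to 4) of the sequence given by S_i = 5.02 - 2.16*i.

This is an arithmetic sequence.
i=0: S_0 = 5.02 + -2.16*0 = 5.02
i=1: S_1 = 5.02 + -2.16*1 = 2.86
i=2: S_2 = 5.02 + -2.16*2 = 0.7
i=3: S_3 = 5.02 + -2.16*3 = -1.46
i=4: S_4 = 5.02 + -2.16*4 = -3.62
The first 5 terms are: [5.02, 2.86, 0.7, -1.46, -3.62]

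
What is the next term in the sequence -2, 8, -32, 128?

Ratios: 8 / -2 = -4.0
This is a geometric sequence with common ratio r = -4.
Next term = 128 * -4 = -512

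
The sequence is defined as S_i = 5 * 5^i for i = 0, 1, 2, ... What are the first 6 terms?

This is a geometric sequence.
i=0: S_0 = 5 * 5^0 = 5
i=1: S_1 = 5 * 5^1 = 25
i=2: S_2 = 5 * 5^2 = 125
i=3: S_3 = 5 * 5^3 = 625
i=4: S_4 = 5 * 5^4 = 3125
i=5: S_5 = 5 * 5^5 = 15625
The first 6 terms are: [5, 25, 125, 625, 3125, 15625]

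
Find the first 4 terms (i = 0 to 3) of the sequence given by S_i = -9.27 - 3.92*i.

This is an arithmetic sequence.
i=0: S_0 = -9.27 + -3.92*0 = -9.27
i=1: S_1 = -9.27 + -3.92*1 = -13.19
i=2: S_2 = -9.27 + -3.92*2 = -17.11
i=3: S_3 = -9.27 + -3.92*3 = -21.03
The first 4 terms are: [-9.27, -13.19, -17.11, -21.03]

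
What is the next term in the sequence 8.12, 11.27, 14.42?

Differences: 11.27 - 8.12 = 3.15
This is an arithmetic sequence with common difference d = 3.15.
Next term = 14.42 + 3.15 = 17.57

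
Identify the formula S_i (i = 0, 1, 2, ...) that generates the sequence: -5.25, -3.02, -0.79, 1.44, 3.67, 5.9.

Check differences: -3.02 - -5.25 = 2.23
-0.79 - -3.02 = 2.23
Common difference d = 2.23.
First term a = -5.25.
Formula: S_i = -5.25 + 2.23*i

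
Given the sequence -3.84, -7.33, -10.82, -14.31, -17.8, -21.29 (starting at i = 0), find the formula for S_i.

Check differences: -7.33 - -3.84 = -3.49
-10.82 - -7.33 = -3.49
Common difference d = -3.49.
First term a = -3.84.
Formula: S_i = -3.84 - 3.49*i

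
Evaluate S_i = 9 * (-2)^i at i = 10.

S_10 = 9 * (-2)^10 = 9 * 1024 = 9216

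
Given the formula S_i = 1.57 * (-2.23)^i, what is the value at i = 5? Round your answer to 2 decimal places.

S_5 = 1.57 * (-2.23)^5 ≈ 1.57 * -55.1473 ≈ -86.58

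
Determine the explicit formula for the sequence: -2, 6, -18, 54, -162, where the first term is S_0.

Check ratios: 6 / -2 = -3.0
Common ratio r = -3.
First term a = -2.
Formula: S_i = -2 * (-3)^i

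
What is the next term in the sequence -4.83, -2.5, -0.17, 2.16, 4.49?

Differences: -2.5 - -4.83 = 2.33
This is an arithmetic sequence with common difference d = 2.33.
Next term = 4.49 + 2.33 = 6.82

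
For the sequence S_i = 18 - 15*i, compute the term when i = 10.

S_10 = 18 + -15*10 = 18 + -150 = -132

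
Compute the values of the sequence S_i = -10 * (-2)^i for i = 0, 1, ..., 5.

This is a geometric sequence.
i=0: S_0 = -10 * (-2)^0 = -10
i=1: S_1 = -10 * (-2)^1 = 20
i=2: S_2 = -10 * (-2)^2 = -40
i=3: S_3 = -10 * (-2)^3 = 80
i=4: S_4 = -10 * (-2)^4 = -160
i=5: S_5 = -10 * (-2)^5 = 320
The first 6 terms are: [-10, 20, -40, 80, -160, 320]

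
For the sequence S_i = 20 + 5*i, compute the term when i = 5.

S_5 = 20 + 5*5 = 20 + 25 = 45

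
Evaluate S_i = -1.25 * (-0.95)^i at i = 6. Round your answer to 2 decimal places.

S_6 = -1.25 * (-0.95)^6 ≈ -1.25 * 0.7351 ≈ -0.92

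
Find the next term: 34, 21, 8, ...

Differences: 21 - 34 = -13
This is an arithmetic sequence with common difference d = -13.
Next term = 8 + -13 = -5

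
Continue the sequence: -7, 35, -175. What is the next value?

Ratios: 35 / -7 = -5.0
This is a geometric sequence with common ratio r = -5.
Next term = -175 * -5 = 875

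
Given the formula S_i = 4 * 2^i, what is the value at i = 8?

S_8 = 4 * 2^8 = 4 * 256 = 1024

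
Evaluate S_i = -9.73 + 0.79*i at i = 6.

S_6 = -9.73 + 0.79*6 = -9.73 + 4.74 = -4.99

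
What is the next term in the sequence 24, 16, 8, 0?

Differences: 16 - 24 = -8
This is an arithmetic sequence with common difference d = -8.
Next term = 0 + -8 = -8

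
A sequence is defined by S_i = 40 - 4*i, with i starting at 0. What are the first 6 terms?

This is an arithmetic sequence.
i=0: S_0 = 40 + -4*0 = 40
i=1: S_1 = 40 + -4*1 = 36
i=2: S_2 = 40 + -4*2 = 32
i=3: S_3 = 40 + -4*3 = 28
i=4: S_4 = 40 + -4*4 = 24
i=5: S_5 = 40 + -4*5 = 20
The first 6 terms are: [40, 36, 32, 28, 24, 20]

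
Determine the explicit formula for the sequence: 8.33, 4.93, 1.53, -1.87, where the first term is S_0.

Check differences: 4.93 - 8.33 = -3.4
1.53 - 4.93 = -3.4
Common difference d = -3.4.
First term a = 8.33.
Formula: S_i = 8.33 - 3.40*i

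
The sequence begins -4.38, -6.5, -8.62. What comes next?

Differences: -6.5 - -4.38 = -2.12
This is an arithmetic sequence with common difference d = -2.12.
Next term = -8.62 + -2.12 = -10.74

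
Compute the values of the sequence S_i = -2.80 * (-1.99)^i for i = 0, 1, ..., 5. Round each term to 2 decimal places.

This is a geometric sequence.
i=0: S_0 = -2.8 * (-1.99)^0 = -2.8
i=1: S_1 = -2.8 * (-1.99)^1 ≈ 5.57
i=2: S_2 = -2.8 * (-1.99)^2 ≈ -11.09
i=3: S_3 = -2.8 * (-1.99)^3 ≈ 22.07
i=4: S_4 = -2.8 * (-1.99)^4 ≈ -43.91
i=5: S_5 = -2.8 * (-1.99)^5 ≈ 87.38
The first 6 terms are: [-2.8, 5.57, -11.09, 22.07, -43.91, 87.38]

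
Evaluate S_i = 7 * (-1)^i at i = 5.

S_5 = 7 * (-1)^5 = 7 * -1 = -7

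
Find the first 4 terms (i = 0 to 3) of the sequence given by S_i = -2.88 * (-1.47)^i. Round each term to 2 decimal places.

This is a geometric sequence.
i=0: S_0 = -2.88 * (-1.47)^0 = -2.88
i=1: S_1 = -2.88 * (-1.47)^1 ≈ 4.23
i=2: S_2 = -2.88 * (-1.47)^2 ≈ -6.22
i=3: S_3 = -2.88 * (-1.47)^3 ≈ 9.15
The first 4 terms are: [-2.88, 4.23, -6.22, 9.15]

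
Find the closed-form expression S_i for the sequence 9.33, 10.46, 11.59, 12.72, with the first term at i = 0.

Check differences: 10.46 - 9.33 = 1.13
11.59 - 10.46 = 1.13
Common difference d = 1.13.
First term a = 9.33.
Formula: S_i = 9.33 + 1.13*i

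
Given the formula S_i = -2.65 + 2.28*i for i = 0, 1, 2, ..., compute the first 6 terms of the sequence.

This is an arithmetic sequence.
i=0: S_0 = -2.65 + 2.28*0 = -2.65
i=1: S_1 = -2.65 + 2.28*1 = -0.37
i=2: S_2 = -2.65 + 2.28*2 = 1.91
i=3: S_3 = -2.65 + 2.28*3 = 4.19
i=4: S_4 = -2.65 + 2.28*4 = 6.47
i=5: S_5 = -2.65 + 2.28*5 = 8.75
The first 6 terms are: [-2.65, -0.37, 1.91, 4.19, 6.47, 8.75]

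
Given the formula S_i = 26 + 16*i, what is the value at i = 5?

S_5 = 26 + 16*5 = 26 + 80 = 106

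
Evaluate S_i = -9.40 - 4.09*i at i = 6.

S_6 = -9.4 + -4.09*6 = -9.4 + -24.54 = -33.94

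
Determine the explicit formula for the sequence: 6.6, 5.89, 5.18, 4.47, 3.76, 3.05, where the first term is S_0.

Check differences: 5.89 - 6.6 = -0.71
5.18 - 5.89 = -0.71
Common difference d = -0.71.
First term a = 6.6.
Formula: S_i = 6.60 - 0.71*i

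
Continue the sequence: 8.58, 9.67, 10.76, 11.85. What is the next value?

Differences: 9.67 - 8.58 = 1.09
This is an arithmetic sequence with common difference d = 1.09.
Next term = 11.85 + 1.09 = 12.94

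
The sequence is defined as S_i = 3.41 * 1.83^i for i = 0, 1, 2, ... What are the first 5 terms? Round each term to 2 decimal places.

This is a geometric sequence.
i=0: S_0 = 3.41 * 1.83^0 = 3.41
i=1: S_1 = 3.41 * 1.83^1 ≈ 6.24
i=2: S_2 = 3.41 * 1.83^2 ≈ 11.42
i=3: S_3 = 3.41 * 1.83^3 ≈ 20.9
i=4: S_4 = 3.41 * 1.83^4 ≈ 38.24
The first 5 terms are: [3.41, 6.24, 11.42, 20.9, 38.24]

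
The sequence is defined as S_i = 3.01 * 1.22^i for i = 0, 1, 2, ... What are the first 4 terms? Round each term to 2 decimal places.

This is a geometric sequence.
i=0: S_0 = 3.01 * 1.22^0 = 3.01
i=1: S_1 = 3.01 * 1.22^1 ≈ 3.67
i=2: S_2 = 3.01 * 1.22^2 ≈ 4.48
i=3: S_3 = 3.01 * 1.22^3 ≈ 5.47
The first 4 terms are: [3.01, 3.67, 4.48, 5.47]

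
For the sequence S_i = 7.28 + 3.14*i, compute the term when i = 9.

S_9 = 7.28 + 3.14*9 = 7.28 + 28.26 = 35.54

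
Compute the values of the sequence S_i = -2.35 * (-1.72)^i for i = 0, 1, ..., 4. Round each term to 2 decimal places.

This is a geometric sequence.
i=0: S_0 = -2.35 * (-1.72)^0 = -2.35
i=1: S_1 = -2.35 * (-1.72)^1 ≈ 4.04
i=2: S_2 = -2.35 * (-1.72)^2 ≈ -6.95
i=3: S_3 = -2.35 * (-1.72)^3 ≈ 11.96
i=4: S_4 = -2.35 * (-1.72)^4 ≈ -20.57
The first 5 terms are: [-2.35, 4.04, -6.95, 11.96, -20.57]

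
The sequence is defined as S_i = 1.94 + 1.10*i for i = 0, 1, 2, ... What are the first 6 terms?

This is an arithmetic sequence.
i=0: S_0 = 1.94 + 1.1*0 = 1.94
i=1: S_1 = 1.94 + 1.1*1 = 3.04
i=2: S_2 = 1.94 + 1.1*2 = 4.14
i=3: S_3 = 1.94 + 1.1*3 = 5.24
i=4: S_4 = 1.94 + 1.1*4 = 6.34
i=5: S_5 = 1.94 + 1.1*5 = 7.44
The first 6 terms are: [1.94, 3.04, 4.14, 5.24, 6.34, 7.44]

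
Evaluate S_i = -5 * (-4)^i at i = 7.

S_7 = -5 * (-4)^7 = -5 * -16384 = 81920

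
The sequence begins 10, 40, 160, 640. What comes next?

Ratios: 40 / 10 = 4.0
This is a geometric sequence with common ratio r = 4.
Next term = 640 * 4 = 2560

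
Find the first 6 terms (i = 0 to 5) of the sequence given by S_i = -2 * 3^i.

This is a geometric sequence.
i=0: S_0 = -2 * 3^0 = -2
i=1: S_1 = -2 * 3^1 = -6
i=2: S_2 = -2 * 3^2 = -18
i=3: S_3 = -2 * 3^3 = -54
i=4: S_4 = -2 * 3^4 = -162
i=5: S_5 = -2 * 3^5 = -486
The first 6 terms are: [-2, -6, -18, -54, -162, -486]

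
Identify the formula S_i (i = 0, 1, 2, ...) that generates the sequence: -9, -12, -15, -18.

Check differences: -12 - -9 = -3
-15 - -12 = -3
Common difference d = -3.
First term a = -9.
Formula: S_i = -9 - 3*i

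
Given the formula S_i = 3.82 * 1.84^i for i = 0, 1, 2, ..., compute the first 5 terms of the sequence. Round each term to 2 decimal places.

This is a geometric sequence.
i=0: S_0 = 3.82 * 1.84^0 = 3.82
i=1: S_1 = 3.82 * 1.84^1 ≈ 7.03
i=2: S_2 = 3.82 * 1.84^2 ≈ 12.93
i=3: S_3 = 3.82 * 1.84^3 ≈ 23.8
i=4: S_4 = 3.82 * 1.84^4 ≈ 43.79
The first 5 terms are: [3.82, 7.03, 12.93, 23.8, 43.79]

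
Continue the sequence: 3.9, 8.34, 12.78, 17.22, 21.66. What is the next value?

Differences: 8.34 - 3.9 = 4.44
This is an arithmetic sequence with common difference d = 4.44.
Next term = 21.66 + 4.44 = 26.1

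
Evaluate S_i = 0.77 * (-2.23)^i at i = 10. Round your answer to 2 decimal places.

S_10 = 0.77 * (-2.23)^10 ≈ 0.77 * 3041.2256 ≈ 2341.74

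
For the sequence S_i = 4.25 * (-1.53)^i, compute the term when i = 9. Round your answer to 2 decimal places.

S_9 = 4.25 * (-1.53)^9 ≈ 4.25 * -45.9434 ≈ -195.26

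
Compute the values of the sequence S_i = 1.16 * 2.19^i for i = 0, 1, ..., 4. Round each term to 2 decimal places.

This is a geometric sequence.
i=0: S_0 = 1.16 * 2.19^0 = 1.16
i=1: S_1 = 1.16 * 2.19^1 ≈ 2.54
i=2: S_2 = 1.16 * 2.19^2 ≈ 5.56
i=3: S_3 = 1.16 * 2.19^3 ≈ 12.18
i=4: S_4 = 1.16 * 2.19^4 ≈ 26.68
The first 5 terms are: [1.16, 2.54, 5.56, 12.18, 26.68]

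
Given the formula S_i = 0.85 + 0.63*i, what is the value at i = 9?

S_9 = 0.85 + 0.63*9 = 0.85 + 5.67 = 6.52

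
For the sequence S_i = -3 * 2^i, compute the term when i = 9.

S_9 = -3 * 2^9 = -3 * 512 = -1536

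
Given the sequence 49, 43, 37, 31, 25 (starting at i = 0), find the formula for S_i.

Check differences: 43 - 49 = -6
37 - 43 = -6
Common difference d = -6.
First term a = 49.
Formula: S_i = 49 - 6*i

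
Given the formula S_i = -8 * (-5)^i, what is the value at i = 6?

S_6 = -8 * (-5)^6 = -8 * 15625 = -125000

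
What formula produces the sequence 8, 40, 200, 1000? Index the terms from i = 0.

Check ratios: 40 / 8 = 5.0
Common ratio r = 5.
First term a = 8.
Formula: S_i = 8 * 5^i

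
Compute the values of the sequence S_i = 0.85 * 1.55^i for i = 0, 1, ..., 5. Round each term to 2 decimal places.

This is a geometric sequence.
i=0: S_0 = 0.85 * 1.55^0 = 0.85
i=1: S_1 = 0.85 * 1.55^1 ≈ 1.32
i=2: S_2 = 0.85 * 1.55^2 ≈ 2.04
i=3: S_3 = 0.85 * 1.55^3 ≈ 3.17
i=4: S_4 = 0.85 * 1.55^4 ≈ 4.91
i=5: S_5 = 0.85 * 1.55^5 ≈ 7.6
The first 6 terms are: [0.85, 1.32, 2.04, 3.17, 4.91, 7.6]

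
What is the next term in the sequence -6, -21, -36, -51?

Differences: -21 - -6 = -15
This is an arithmetic sequence with common difference d = -15.
Next term = -51 + -15 = -66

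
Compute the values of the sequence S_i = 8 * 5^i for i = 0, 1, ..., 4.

This is a geometric sequence.
i=0: S_0 = 8 * 5^0 = 8
i=1: S_1 = 8 * 5^1 = 40
i=2: S_2 = 8 * 5^2 = 200
i=3: S_3 = 8 * 5^3 = 1000
i=4: S_4 = 8 * 5^4 = 5000
The first 5 terms are: [8, 40, 200, 1000, 5000]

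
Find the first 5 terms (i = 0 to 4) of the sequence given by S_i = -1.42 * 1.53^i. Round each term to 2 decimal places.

This is a geometric sequence.
i=0: S_0 = -1.42 * 1.53^0 = -1.42
i=1: S_1 = -1.42 * 1.53^1 ≈ -2.17
i=2: S_2 = -1.42 * 1.53^2 ≈ -3.32
i=3: S_3 = -1.42 * 1.53^3 ≈ -5.09
i=4: S_4 = -1.42 * 1.53^4 ≈ -7.78
The first 5 terms are: [-1.42, -2.17, -3.32, -5.09, -7.78]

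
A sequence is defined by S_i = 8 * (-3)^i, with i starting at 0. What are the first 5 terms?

This is a geometric sequence.
i=0: S_0 = 8 * (-3)^0 = 8
i=1: S_1 = 8 * (-3)^1 = -24
i=2: S_2 = 8 * (-3)^2 = 72
i=3: S_3 = 8 * (-3)^3 = -216
i=4: S_4 = 8 * (-3)^4 = 648
The first 5 terms are: [8, -24, 72, -216, 648]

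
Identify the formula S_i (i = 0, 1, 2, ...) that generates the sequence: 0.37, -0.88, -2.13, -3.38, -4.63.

Check differences: -0.88 - 0.37 = -1.25
-2.13 - -0.88 = -1.25
Common difference d = -1.25.
First term a = 0.37.
Formula: S_i = 0.37 - 1.25*i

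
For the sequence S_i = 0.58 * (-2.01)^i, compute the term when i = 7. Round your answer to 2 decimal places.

S_7 = 0.58 * (-2.01)^7 ≈ 0.58 * -132.5478 ≈ -76.88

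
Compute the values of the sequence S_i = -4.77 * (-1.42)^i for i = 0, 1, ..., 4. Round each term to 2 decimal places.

This is a geometric sequence.
i=0: S_0 = -4.77 * (-1.42)^0 = -4.77
i=1: S_1 = -4.77 * (-1.42)^1 ≈ 6.77
i=2: S_2 = -4.77 * (-1.42)^2 ≈ -9.62
i=3: S_3 = -4.77 * (-1.42)^3 ≈ 13.66
i=4: S_4 = -4.77 * (-1.42)^4 ≈ -19.39
The first 5 terms are: [-4.77, 6.77, -9.62, 13.66, -19.39]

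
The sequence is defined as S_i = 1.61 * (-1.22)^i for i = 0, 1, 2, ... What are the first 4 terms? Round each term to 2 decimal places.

This is a geometric sequence.
i=0: S_0 = 1.61 * (-1.22)^0 = 1.61
i=1: S_1 = 1.61 * (-1.22)^1 ≈ -1.96
i=2: S_2 = 1.61 * (-1.22)^2 ≈ 2.4
i=3: S_3 = 1.61 * (-1.22)^3 ≈ -2.92
The first 4 terms are: [1.61, -1.96, 2.4, -2.92]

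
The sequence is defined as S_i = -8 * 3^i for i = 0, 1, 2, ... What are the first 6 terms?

This is a geometric sequence.
i=0: S_0 = -8 * 3^0 = -8
i=1: S_1 = -8 * 3^1 = -24
i=2: S_2 = -8 * 3^2 = -72
i=3: S_3 = -8 * 3^3 = -216
i=4: S_4 = -8 * 3^4 = -648
i=5: S_5 = -8 * 3^5 = -1944
The first 6 terms are: [-8, -24, -72, -216, -648, -1944]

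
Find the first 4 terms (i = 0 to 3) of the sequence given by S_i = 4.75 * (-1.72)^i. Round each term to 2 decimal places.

This is a geometric sequence.
i=0: S_0 = 4.75 * (-1.72)^0 = 4.75
i=1: S_1 = 4.75 * (-1.72)^1 = -8.17
i=2: S_2 = 4.75 * (-1.72)^2 ≈ 14.05
i=3: S_3 = 4.75 * (-1.72)^3 ≈ -24.17
The first 4 terms are: [4.75, -8.17, 14.05, -24.17]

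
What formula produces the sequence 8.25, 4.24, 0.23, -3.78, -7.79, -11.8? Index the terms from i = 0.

Check differences: 4.24 - 8.25 = -4.01
0.23 - 4.24 = -4.01
Common difference d = -4.01.
First term a = 8.25.
Formula: S_i = 8.25 - 4.01*i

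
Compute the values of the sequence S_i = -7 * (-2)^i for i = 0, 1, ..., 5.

This is a geometric sequence.
i=0: S_0 = -7 * (-2)^0 = -7
i=1: S_1 = -7 * (-2)^1 = 14
i=2: S_2 = -7 * (-2)^2 = -28
i=3: S_3 = -7 * (-2)^3 = 56
i=4: S_4 = -7 * (-2)^4 = -112
i=5: S_5 = -7 * (-2)^5 = 224
The first 6 terms are: [-7, 14, -28, 56, -112, 224]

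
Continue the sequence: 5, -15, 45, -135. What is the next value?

Ratios: -15 / 5 = -3.0
This is a geometric sequence with common ratio r = -3.
Next term = -135 * -3 = 405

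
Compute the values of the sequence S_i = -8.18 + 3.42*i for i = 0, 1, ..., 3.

This is an arithmetic sequence.
i=0: S_0 = -8.18 + 3.42*0 = -8.18
i=1: S_1 = -8.18 + 3.42*1 = -4.76
i=2: S_2 = -8.18 + 3.42*2 = -1.34
i=3: S_3 = -8.18 + 3.42*3 = 2.08
The first 4 terms are: [-8.18, -4.76, -1.34, 2.08]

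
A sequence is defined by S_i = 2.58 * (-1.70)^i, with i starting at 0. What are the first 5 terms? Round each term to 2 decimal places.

This is a geometric sequence.
i=0: S_0 = 2.58 * (-1.7)^0 = 2.58
i=1: S_1 = 2.58 * (-1.7)^1 ≈ -4.39
i=2: S_2 = 2.58 * (-1.7)^2 ≈ 7.46
i=3: S_3 = 2.58 * (-1.7)^3 ≈ -12.68
i=4: S_4 = 2.58 * (-1.7)^4 ≈ 21.55
The first 5 terms are: [2.58, -4.39, 7.46, -12.68, 21.55]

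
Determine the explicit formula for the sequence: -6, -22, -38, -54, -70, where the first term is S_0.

Check differences: -22 - -6 = -16
-38 - -22 = -16
Common difference d = -16.
First term a = -6.
Formula: S_i = -6 - 16*i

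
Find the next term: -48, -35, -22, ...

Differences: -35 - -48 = 13
This is an arithmetic sequence with common difference d = 13.
Next term = -22 + 13 = -9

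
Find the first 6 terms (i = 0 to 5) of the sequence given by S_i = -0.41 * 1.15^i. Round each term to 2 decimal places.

This is a geometric sequence.
i=0: S_0 = -0.41 * 1.15^0 = -0.41
i=1: S_1 = -0.41 * 1.15^1 ≈ -0.47
i=2: S_2 = -0.41 * 1.15^2 ≈ -0.54
i=3: S_3 = -0.41 * 1.15^3 ≈ -0.62
i=4: S_4 = -0.41 * 1.15^4 ≈ -0.72
i=5: S_5 = -0.41 * 1.15^5 ≈ -0.82
The first 6 terms are: [-0.41, -0.47, -0.54, -0.62, -0.72, -0.82]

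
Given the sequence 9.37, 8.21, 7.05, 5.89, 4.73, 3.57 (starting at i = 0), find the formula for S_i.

Check differences: 8.21 - 9.37 = -1.16
7.05 - 8.21 = -1.16
Common difference d = -1.16.
First term a = 9.37.
Formula: S_i = 9.37 - 1.16*i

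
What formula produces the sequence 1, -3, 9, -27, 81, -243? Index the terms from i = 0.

Check ratios: -3 / 1 = -3.0
Common ratio r = -3.
First term a = 1.
Formula: S_i = 1 * (-3)^i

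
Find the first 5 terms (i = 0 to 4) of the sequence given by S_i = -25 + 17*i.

This is an arithmetic sequence.
i=0: S_0 = -25 + 17*0 = -25
i=1: S_1 = -25 + 17*1 = -8
i=2: S_2 = -25 + 17*2 = 9
i=3: S_3 = -25 + 17*3 = 26
i=4: S_4 = -25 + 17*4 = 43
The first 5 terms are: [-25, -8, 9, 26, 43]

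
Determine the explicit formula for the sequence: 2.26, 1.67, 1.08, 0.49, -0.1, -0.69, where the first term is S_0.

Check differences: 1.67 - 2.26 = -0.59
1.08 - 1.67 = -0.59
Common difference d = -0.59.
First term a = 2.26.
Formula: S_i = 2.26 - 0.59*i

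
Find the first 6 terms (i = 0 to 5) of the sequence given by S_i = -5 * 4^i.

This is a geometric sequence.
i=0: S_0 = -5 * 4^0 = -5
i=1: S_1 = -5 * 4^1 = -20
i=2: S_2 = -5 * 4^2 = -80
i=3: S_3 = -5 * 4^3 = -320
i=4: S_4 = -5 * 4^4 = -1280
i=5: S_5 = -5 * 4^5 = -5120
The first 6 terms are: [-5, -20, -80, -320, -1280, -5120]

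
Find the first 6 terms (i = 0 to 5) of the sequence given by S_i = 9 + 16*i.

This is an arithmetic sequence.
i=0: S_0 = 9 + 16*0 = 9
i=1: S_1 = 9 + 16*1 = 25
i=2: S_2 = 9 + 16*2 = 41
i=3: S_3 = 9 + 16*3 = 57
i=4: S_4 = 9 + 16*4 = 73
i=5: S_5 = 9 + 16*5 = 89
The first 6 terms are: [9, 25, 41, 57, 73, 89]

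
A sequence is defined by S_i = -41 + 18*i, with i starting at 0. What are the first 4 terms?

This is an arithmetic sequence.
i=0: S_0 = -41 + 18*0 = -41
i=1: S_1 = -41 + 18*1 = -23
i=2: S_2 = -41 + 18*2 = -5
i=3: S_3 = -41 + 18*3 = 13
The first 4 terms are: [-41, -23, -5, 13]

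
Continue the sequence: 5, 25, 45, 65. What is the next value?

Differences: 25 - 5 = 20
This is an arithmetic sequence with common difference d = 20.
Next term = 65 + 20 = 85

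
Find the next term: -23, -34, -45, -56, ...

Differences: -34 - -23 = -11
This is an arithmetic sequence with common difference d = -11.
Next term = -56 + -11 = -67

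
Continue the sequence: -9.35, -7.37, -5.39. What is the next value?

Differences: -7.37 - -9.35 = 1.98
This is an arithmetic sequence with common difference d = 1.98.
Next term = -5.39 + 1.98 = -3.41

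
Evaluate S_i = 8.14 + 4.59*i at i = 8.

S_8 = 8.14 + 4.59*8 = 8.14 + 36.72 = 44.86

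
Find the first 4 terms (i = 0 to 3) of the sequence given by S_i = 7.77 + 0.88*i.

This is an arithmetic sequence.
i=0: S_0 = 7.77 + 0.88*0 = 7.77
i=1: S_1 = 7.77 + 0.88*1 = 8.65
i=2: S_2 = 7.77 + 0.88*2 = 9.53
i=3: S_3 = 7.77 + 0.88*3 = 10.41
The first 4 terms are: [7.77, 8.65, 9.53, 10.41]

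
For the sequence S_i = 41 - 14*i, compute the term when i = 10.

S_10 = 41 + -14*10 = 41 + -140 = -99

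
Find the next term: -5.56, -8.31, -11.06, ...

Differences: -8.31 - -5.56 = -2.75
This is an arithmetic sequence with common difference d = -2.75.
Next term = -11.06 + -2.75 = -13.81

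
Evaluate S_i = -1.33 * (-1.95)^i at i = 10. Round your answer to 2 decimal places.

S_10 = -1.33 * (-1.95)^10 ≈ -1.33 * 794.9615 ≈ -1057.3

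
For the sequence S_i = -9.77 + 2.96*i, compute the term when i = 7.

S_7 = -9.77 + 2.96*7 = -9.77 + 20.72 = 10.95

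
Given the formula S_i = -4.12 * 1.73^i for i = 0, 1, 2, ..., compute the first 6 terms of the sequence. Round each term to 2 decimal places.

This is a geometric sequence.
i=0: S_0 = -4.12 * 1.73^0 = -4.12
i=1: S_1 = -4.12 * 1.73^1 ≈ -7.13
i=2: S_2 = -4.12 * 1.73^2 ≈ -12.33
i=3: S_3 = -4.12 * 1.73^3 ≈ -21.33
i=4: S_4 = -4.12 * 1.73^4 ≈ -36.9
i=5: S_5 = -4.12 * 1.73^5 ≈ -63.85
The first 6 terms are: [-4.12, -7.13, -12.33, -21.33, -36.9, -63.85]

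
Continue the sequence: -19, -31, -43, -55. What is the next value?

Differences: -31 - -19 = -12
This is an arithmetic sequence with common difference d = -12.
Next term = -55 + -12 = -67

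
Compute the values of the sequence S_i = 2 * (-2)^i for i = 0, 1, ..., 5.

This is a geometric sequence.
i=0: S_0 = 2 * (-2)^0 = 2
i=1: S_1 = 2 * (-2)^1 = -4
i=2: S_2 = 2 * (-2)^2 = 8
i=3: S_3 = 2 * (-2)^3 = -16
i=4: S_4 = 2 * (-2)^4 = 32
i=5: S_5 = 2 * (-2)^5 = -64
The first 6 terms are: [2, -4, 8, -16, 32, -64]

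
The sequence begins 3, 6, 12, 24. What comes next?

Ratios: 6 / 3 = 2.0
This is a geometric sequence with common ratio r = 2.
Next term = 24 * 2 = 48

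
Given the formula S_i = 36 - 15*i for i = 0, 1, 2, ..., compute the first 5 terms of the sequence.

This is an arithmetic sequence.
i=0: S_0 = 36 + -15*0 = 36
i=1: S_1 = 36 + -15*1 = 21
i=2: S_2 = 36 + -15*2 = 6
i=3: S_3 = 36 + -15*3 = -9
i=4: S_4 = 36 + -15*4 = -24
The first 5 terms are: [36, 21, 6, -9, -24]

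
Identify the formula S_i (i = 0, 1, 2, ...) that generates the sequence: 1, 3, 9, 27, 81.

Check ratios: 3 / 1 = 3.0
Common ratio r = 3.
First term a = 1.
Formula: S_i = 1 * 3^i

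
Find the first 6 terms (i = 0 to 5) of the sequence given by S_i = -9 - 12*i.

This is an arithmetic sequence.
i=0: S_0 = -9 + -12*0 = -9
i=1: S_1 = -9 + -12*1 = -21
i=2: S_2 = -9 + -12*2 = -33
i=3: S_3 = -9 + -12*3 = -45
i=4: S_4 = -9 + -12*4 = -57
i=5: S_5 = -9 + -12*5 = -69
The first 6 terms are: [-9, -21, -33, -45, -57, -69]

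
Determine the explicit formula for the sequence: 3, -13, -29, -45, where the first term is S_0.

Check differences: -13 - 3 = -16
-29 - -13 = -16
Common difference d = -16.
First term a = 3.
Formula: S_i = 3 - 16*i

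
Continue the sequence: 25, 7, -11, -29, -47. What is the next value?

Differences: 7 - 25 = -18
This is an arithmetic sequence with common difference d = -18.
Next term = -47 + -18 = -65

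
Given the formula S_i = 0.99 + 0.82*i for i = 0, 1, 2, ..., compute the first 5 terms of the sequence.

This is an arithmetic sequence.
i=0: S_0 = 0.99 + 0.82*0 = 0.99
i=1: S_1 = 0.99 + 0.82*1 = 1.81
i=2: S_2 = 0.99 + 0.82*2 = 2.63
i=3: S_3 = 0.99 + 0.82*3 = 3.45
i=4: S_4 = 0.99 + 0.82*4 = 4.27
The first 5 terms are: [0.99, 1.81, 2.63, 3.45, 4.27]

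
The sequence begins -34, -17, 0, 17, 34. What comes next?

Differences: -17 - -34 = 17
This is an arithmetic sequence with common difference d = 17.
Next term = 34 + 17 = 51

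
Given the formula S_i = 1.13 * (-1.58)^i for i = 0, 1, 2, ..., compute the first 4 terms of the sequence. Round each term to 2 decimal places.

This is a geometric sequence.
i=0: S_0 = 1.13 * (-1.58)^0 = 1.13
i=1: S_1 = 1.13 * (-1.58)^1 ≈ -1.79
i=2: S_2 = 1.13 * (-1.58)^2 ≈ 2.82
i=3: S_3 = 1.13 * (-1.58)^3 ≈ -4.46
The first 4 terms are: [1.13, -1.79, 2.82, -4.46]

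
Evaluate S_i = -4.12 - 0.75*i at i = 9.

S_9 = -4.12 + -0.75*9 = -4.12 + -6.75 = -10.87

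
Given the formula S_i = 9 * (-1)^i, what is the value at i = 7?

S_7 = 9 * (-1)^7 = 9 * -1 = -9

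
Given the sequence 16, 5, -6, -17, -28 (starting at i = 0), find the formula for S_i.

Check differences: 5 - 16 = -11
-6 - 5 = -11
Common difference d = -11.
First term a = 16.
Formula: S_i = 16 - 11*i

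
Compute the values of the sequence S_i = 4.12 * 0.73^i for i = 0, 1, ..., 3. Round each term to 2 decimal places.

This is a geometric sequence.
i=0: S_0 = 4.12 * 0.73^0 = 4.12
i=1: S_1 = 4.12 * 0.73^1 ≈ 3.01
i=2: S_2 = 4.12 * 0.73^2 ≈ 2.2
i=3: S_3 = 4.12 * 0.73^3 ≈ 1.6
The first 4 terms are: [4.12, 3.01, 2.2, 1.6]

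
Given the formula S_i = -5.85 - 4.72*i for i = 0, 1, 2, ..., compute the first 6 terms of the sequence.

This is an arithmetic sequence.
i=0: S_0 = -5.85 + -4.72*0 = -5.85
i=1: S_1 = -5.85 + -4.72*1 = -10.57
i=2: S_2 = -5.85 + -4.72*2 = -15.29
i=3: S_3 = -5.85 + -4.72*3 = -20.01
i=4: S_4 = -5.85 + -4.72*4 = -24.73
i=5: S_5 = -5.85 + -4.72*5 = -29.45
The first 6 terms are: [-5.85, -10.57, -15.29, -20.01, -24.73, -29.45]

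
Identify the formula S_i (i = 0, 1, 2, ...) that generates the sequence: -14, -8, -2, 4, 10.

Check differences: -8 - -14 = 6
-2 - -8 = 6
Common difference d = 6.
First term a = -14.
Formula: S_i = -14 + 6*i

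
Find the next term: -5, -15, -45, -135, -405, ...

Ratios: -15 / -5 = 3.0
This is a geometric sequence with common ratio r = 3.
Next term = -405 * 3 = -1215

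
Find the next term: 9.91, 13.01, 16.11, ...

Differences: 13.01 - 9.91 = 3.1
This is an arithmetic sequence with common difference d = 3.1.
Next term = 16.11 + 3.1 = 19.21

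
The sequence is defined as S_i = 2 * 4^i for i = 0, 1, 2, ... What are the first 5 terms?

This is a geometric sequence.
i=0: S_0 = 2 * 4^0 = 2
i=1: S_1 = 2 * 4^1 = 8
i=2: S_2 = 2 * 4^2 = 32
i=3: S_3 = 2 * 4^3 = 128
i=4: S_4 = 2 * 4^4 = 512
The first 5 terms are: [2, 8, 32, 128, 512]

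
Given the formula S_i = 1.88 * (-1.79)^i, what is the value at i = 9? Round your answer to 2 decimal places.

S_9 = 1.88 * (-1.79)^9 ≈ 1.88 * -188.6589 ≈ -354.68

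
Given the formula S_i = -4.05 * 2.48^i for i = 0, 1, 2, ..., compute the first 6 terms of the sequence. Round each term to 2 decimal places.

This is a geometric sequence.
i=0: S_0 = -4.05 * 2.48^0 = -4.05
i=1: S_1 = -4.05 * 2.48^1 ≈ -10.04
i=2: S_2 = -4.05 * 2.48^2 ≈ -24.91
i=3: S_3 = -4.05 * 2.48^3 ≈ -61.77
i=4: S_4 = -4.05 * 2.48^4 ≈ -153.2
i=5: S_5 = -4.05 * 2.48^5 ≈ -379.94
The first 6 terms are: [-4.05, -10.04, -24.91, -61.77, -153.2, -379.94]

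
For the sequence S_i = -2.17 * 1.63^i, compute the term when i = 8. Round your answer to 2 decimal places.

S_8 = -2.17 * 1.63^8 ≈ -2.17 * 49.8311 ≈ -108.13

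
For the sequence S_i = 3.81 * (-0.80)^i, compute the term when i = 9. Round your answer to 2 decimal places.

S_9 = 3.81 * (-0.8)^9 ≈ 3.81 * -0.1342 ≈ -0.51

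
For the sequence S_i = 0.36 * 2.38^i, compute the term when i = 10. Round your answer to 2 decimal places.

S_10 = 0.36 * 2.38^10 ≈ 0.36 * 5831.3562 ≈ 2099.29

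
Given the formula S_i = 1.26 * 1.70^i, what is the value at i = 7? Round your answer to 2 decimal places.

S_7 = 1.26 * 1.7^7 ≈ 1.26 * 41.0339 ≈ 51.7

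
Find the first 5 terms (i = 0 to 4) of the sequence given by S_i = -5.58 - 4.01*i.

This is an arithmetic sequence.
i=0: S_0 = -5.58 + -4.01*0 = -5.58
i=1: S_1 = -5.58 + -4.01*1 = -9.59
i=2: S_2 = -5.58 + -4.01*2 = -13.6
i=3: S_3 = -5.58 + -4.01*3 = -17.61
i=4: S_4 = -5.58 + -4.01*4 = -21.62
The first 5 terms are: [-5.58, -9.59, -13.6, -17.61, -21.62]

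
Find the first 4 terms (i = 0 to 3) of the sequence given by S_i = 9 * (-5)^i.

This is a geometric sequence.
i=0: S_0 = 9 * (-5)^0 = 9
i=1: S_1 = 9 * (-5)^1 = -45
i=2: S_2 = 9 * (-5)^2 = 225
i=3: S_3 = 9 * (-5)^3 = -1125
The first 4 terms are: [9, -45, 225, -1125]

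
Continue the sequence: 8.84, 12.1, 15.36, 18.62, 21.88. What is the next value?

Differences: 12.1 - 8.84 = 3.26
This is an arithmetic sequence with common difference d = 3.26.
Next term = 21.88 + 3.26 = 25.14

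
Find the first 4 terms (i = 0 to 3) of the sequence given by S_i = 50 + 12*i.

This is an arithmetic sequence.
i=0: S_0 = 50 + 12*0 = 50
i=1: S_1 = 50 + 12*1 = 62
i=2: S_2 = 50 + 12*2 = 74
i=3: S_3 = 50 + 12*3 = 86
The first 4 terms are: [50, 62, 74, 86]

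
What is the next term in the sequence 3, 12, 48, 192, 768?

Ratios: 12 / 3 = 4.0
This is a geometric sequence with common ratio r = 4.
Next term = 768 * 4 = 3072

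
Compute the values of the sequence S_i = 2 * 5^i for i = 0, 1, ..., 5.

This is a geometric sequence.
i=0: S_0 = 2 * 5^0 = 2
i=1: S_1 = 2 * 5^1 = 10
i=2: S_2 = 2 * 5^2 = 50
i=3: S_3 = 2 * 5^3 = 250
i=4: S_4 = 2 * 5^4 = 1250
i=5: S_5 = 2 * 5^5 = 6250
The first 6 terms are: [2, 10, 50, 250, 1250, 6250]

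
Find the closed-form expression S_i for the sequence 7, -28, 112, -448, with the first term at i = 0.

Check ratios: -28 / 7 = -4.0
Common ratio r = -4.
First term a = 7.
Formula: S_i = 7 * (-4)^i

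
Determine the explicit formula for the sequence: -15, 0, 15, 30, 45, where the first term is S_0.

Check differences: 0 - -15 = 15
15 - 0 = 15
Common difference d = 15.
First term a = -15.
Formula: S_i = -15 + 15*i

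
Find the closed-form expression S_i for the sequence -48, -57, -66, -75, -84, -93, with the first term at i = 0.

Check differences: -57 - -48 = -9
-66 - -57 = -9
Common difference d = -9.
First term a = -48.
Formula: S_i = -48 - 9*i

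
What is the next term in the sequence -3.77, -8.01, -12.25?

Differences: -8.01 - -3.77 = -4.24
This is an arithmetic sequence with common difference d = -4.24.
Next term = -12.25 + -4.24 = -16.49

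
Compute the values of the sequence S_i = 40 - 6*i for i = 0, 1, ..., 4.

This is an arithmetic sequence.
i=0: S_0 = 40 + -6*0 = 40
i=1: S_1 = 40 + -6*1 = 34
i=2: S_2 = 40 + -6*2 = 28
i=3: S_3 = 40 + -6*3 = 22
i=4: S_4 = 40 + -6*4 = 16
The first 5 terms are: [40, 34, 28, 22, 16]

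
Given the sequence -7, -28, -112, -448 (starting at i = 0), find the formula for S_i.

Check ratios: -28 / -7 = 4.0
Common ratio r = 4.
First term a = -7.
Formula: S_i = -7 * 4^i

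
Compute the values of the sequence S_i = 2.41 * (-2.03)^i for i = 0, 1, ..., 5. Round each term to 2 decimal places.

This is a geometric sequence.
i=0: S_0 = 2.41 * (-2.03)^0 = 2.41
i=1: S_1 = 2.41 * (-2.03)^1 ≈ -4.89
i=2: S_2 = 2.41 * (-2.03)^2 ≈ 9.93
i=3: S_3 = 2.41 * (-2.03)^3 ≈ -20.16
i=4: S_4 = 2.41 * (-2.03)^4 ≈ 40.93
i=5: S_5 = 2.41 * (-2.03)^5 ≈ -83.08
The first 6 terms are: [2.41, -4.89, 9.93, -20.16, 40.93, -83.08]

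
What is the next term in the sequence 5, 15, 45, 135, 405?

Ratios: 15 / 5 = 3.0
This is a geometric sequence with common ratio r = 3.
Next term = 405 * 3 = 1215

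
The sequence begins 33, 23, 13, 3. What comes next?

Differences: 23 - 33 = -10
This is an arithmetic sequence with common difference d = -10.
Next term = 3 + -10 = -7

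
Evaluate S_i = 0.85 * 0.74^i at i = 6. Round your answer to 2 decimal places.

S_6 = 0.85 * 0.74^6 ≈ 0.85 * 0.1642 ≈ 0.14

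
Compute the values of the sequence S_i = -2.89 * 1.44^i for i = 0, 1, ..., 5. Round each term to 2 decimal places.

This is a geometric sequence.
i=0: S_0 = -2.89 * 1.44^0 = -2.89
i=1: S_1 = -2.89 * 1.44^1 ≈ -4.16
i=2: S_2 = -2.89 * 1.44^2 ≈ -5.99
i=3: S_3 = -2.89 * 1.44^3 ≈ -8.63
i=4: S_4 = -2.89 * 1.44^4 ≈ -12.43
i=5: S_5 = -2.89 * 1.44^5 ≈ -17.89
The first 6 terms are: [-2.89, -4.16, -5.99, -8.63, -12.43, -17.89]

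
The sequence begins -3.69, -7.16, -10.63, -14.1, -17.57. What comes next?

Differences: -7.16 - -3.69 = -3.47
This is an arithmetic sequence with common difference d = -3.47.
Next term = -17.57 + -3.47 = -21.04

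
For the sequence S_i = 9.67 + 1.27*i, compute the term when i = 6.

S_6 = 9.67 + 1.27*6 = 9.67 + 7.62 = 17.29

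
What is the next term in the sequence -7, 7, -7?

Ratios: 7 / -7 = -1.0
This is a geometric sequence with common ratio r = -1.
Next term = -7 * -1 = 7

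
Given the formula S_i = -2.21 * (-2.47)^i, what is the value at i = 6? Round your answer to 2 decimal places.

S_6 = -2.21 * (-2.47)^6 ≈ -2.21 * 227.0815 ≈ -501.85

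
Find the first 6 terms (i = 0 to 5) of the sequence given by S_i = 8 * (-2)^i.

This is a geometric sequence.
i=0: S_0 = 8 * (-2)^0 = 8
i=1: S_1 = 8 * (-2)^1 = -16
i=2: S_2 = 8 * (-2)^2 = 32
i=3: S_3 = 8 * (-2)^3 = -64
i=4: S_4 = 8 * (-2)^4 = 128
i=5: S_5 = 8 * (-2)^5 = -256
The first 6 terms are: [8, -16, 32, -64, 128, -256]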